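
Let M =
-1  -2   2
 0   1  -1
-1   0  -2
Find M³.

M² = [[-1, 0, -4], [1, 1, 1], [3, 2, 2]]
M³ = [[5, 2, 6], [-2, -1, -1], [-5, -4, 0]]

[[5, 2, 6], [-2, -1, -1], [-5, -4, 0]]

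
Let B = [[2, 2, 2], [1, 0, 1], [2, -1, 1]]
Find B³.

B² = [[10, 2, 8], [4, 1, 3], [5, 3, 4]]
B³ = [[38, 12, 30], [15, 5, 12], [21, 6, 17]]

[[38, 12, 30], [15, 5, 12], [21, 6, 17]]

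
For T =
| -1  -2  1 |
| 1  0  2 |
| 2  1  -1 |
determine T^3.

T^2 = [[1, 3, -6], [3, 0, -1], [-3, -5, 5]]
T^3 = [[-10, -8, 13], [-5, -7, 4], [8, 11, -18]]

[[-10, -8, 13], [-5, -7, 4], [8, 11, -18]]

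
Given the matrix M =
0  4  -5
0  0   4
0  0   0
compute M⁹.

M is strictly triangular, hence nilpotent: M³ = 0, so M⁹ = 0.

[[0, 0, 0], [0, 0, 0], [0, 0, 0]]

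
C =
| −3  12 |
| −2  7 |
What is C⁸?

[[−13119, 39360], [−6560, 19681]]

tr C = 4 and det C = 3, so the characteristic polynomial is λ² − (4)λ + (3) with roots 3 and 1.
Eigenvectors give P = [[−2, −3], [−1, −1]] with P⁻¹ = [[1, −3], [−1, 2]], and C = P·diag(3, 1)·P⁻¹.
Then C⁸ = P·diag(6561, 1)·P⁻¹ = [[−13122, −3], [−6561, −1]] · [[1, −3], [−1, 2]] = [[−13119, 39360], [−6560, 19681]].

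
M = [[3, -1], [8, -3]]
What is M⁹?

[[3, -1], [8, -3]]

M² = I (check: tr M = 0 and det M = -1), so M⁹ = M since 9 is odd.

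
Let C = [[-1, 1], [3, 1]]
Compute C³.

C² = [[4, 0], [0, 4]]
C³ = [[-4, 4], [12, 4]]

[[-4, 4], [12, 4]]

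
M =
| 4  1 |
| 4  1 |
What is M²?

[[20, 5], [20, 5]]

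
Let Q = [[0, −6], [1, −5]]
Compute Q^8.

[[−12354, 37830], [−6305, 19171]]

tr Q = −5 and det Q = 6, so the characteristic polynomial is λ² − (−5)λ + (6) with roots −2 and −3.
Eigenvectors give P = [[−3, 2], [−1, 1]] with P⁻¹ = [[−1, 2], [−1, 3]], and Q = P·diag(−2, −3)·P⁻¹.
Then Q^8 = P·diag(256, 6561)·P⁻¹ = [[−768, 13122], [−256, 6561]] · [[−1, 2], [−1, 3]] = [[−12354, 37830], [−6305, 19171]].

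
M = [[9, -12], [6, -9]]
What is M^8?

tr M = 0 and det M = -9, so the characteristic polynomial is λ² − (0)λ + (-9) with roots -3 and 3.
Eigenvectors give P = [[1, 2], [1, 1]] with P⁻¹ = [[-1, 2], [1, -1]], and M = P·diag(-3, 3)·P⁻¹.
Then M^8 = P·diag(6561, 6561)·P⁻¹ = [[6561, 13122], [6561, 6561]] · [[-1, 2], [1, -1]] = [[6561, 0], [0, 6561]].

[[6561, 0], [0, 6561]]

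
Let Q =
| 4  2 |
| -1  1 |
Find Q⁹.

tr Q = 5 and det Q = 6, so the characteristic polynomial is λ² − (5)λ + (6) with roots 3 and 2.
Eigenvectors give P = [[2, -1], [-1, 1]] with P⁻¹ = [[1, 1], [1, 2]], and Q = P·diag(3, 2)·P⁻¹.
Then Q⁹ = P·diag(19683, 512)·P⁻¹ = [[39366, -512], [-19683, 512]] · [[1, 1], [1, 2]] = [[38854, 38342], [-19171, -18659]].

[[38854, 38342], [-19171, -18659]]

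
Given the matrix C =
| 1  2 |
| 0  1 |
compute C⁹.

C = I + N where N = [[0, 2], [0, 0]] is strictly upper-triangular, so N² = 0.
(I + N)⁹ = I + 9·N = [[1, 18], [0, 1]].

[[1, 18], [0, 1]]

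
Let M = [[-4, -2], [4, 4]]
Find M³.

[[-32, -16], [32, 32]]

M² = [[8, 0], [0, 8]]
M³ = [[-32, -16], [32, 32]]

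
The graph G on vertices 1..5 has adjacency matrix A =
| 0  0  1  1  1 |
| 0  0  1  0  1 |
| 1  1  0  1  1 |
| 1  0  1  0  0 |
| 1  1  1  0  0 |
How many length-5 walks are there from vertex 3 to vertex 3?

The number of length-5 walks from vertex 3 to vertex 3 is entry (3,3) of A⁵, where A is the adjacency matrix.
A² = [[3, 2, 2, 1, 1], [2, 2, 1, 1, 1], [2, 1, 4, 1, 2], [1, 1, 1, 2, 2], [1, 1, 2, 2, 3]]
A³ = [[4, 3, 7, 5, 7], [3, 2, 6, 3, 5], [7, 6, 6, 6, 7], [5, 3, 6, 2, 3], [7, 5, 7, 3, 4]]
A⁴ = [[19, 14, 19, 11, 14], [14, 11, 13, 9, 11], [19, 13, 26, 13, 19], [11, 9, 13, 11, 14], [14, 11, 19, 14, 19]]
A⁵ = [[44, 33, 58, 38, 52], [33, 24, 45, 27, 38], [58, 45, 64, 45, 58], [38, 27, 45, 24, 33], [52, 38, 58, 33, 44]]

64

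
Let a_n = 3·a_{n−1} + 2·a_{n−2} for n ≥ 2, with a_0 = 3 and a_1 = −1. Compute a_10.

With companion matrix T = [[3, 2], [1, 0]], [a_n, a_{n−1}]ᵀ = T·[a_{n−1}, a_{n−2}]ᵀ, so [a_10, a_9]ᵀ = T^9·[a_1, a_0]ᵀ.
T^9 = [[79647, 44726], [22363, 12558]], giving [a_10, a_9]ᵀ = [[54531], [15311]].

54531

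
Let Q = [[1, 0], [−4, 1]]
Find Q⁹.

Q = I + N where N = [[0, 0], [−4, 0]] is strictly lower-triangular, so N² = 0.
(I + N)⁹ = I + 9·N = [[1, 0], [−36, 1]].

[[1, 0], [−36, 1]]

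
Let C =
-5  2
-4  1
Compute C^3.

[[-53, 26], [-52, 25]]

tr C = -4 and det C = 3, so the characteristic polynomial is λ² − (-4)λ + (3) with roots -1 and -3.
Eigenvectors give P = [[-1, 1], [-2, 1]] with P⁻¹ = [[1, -1], [2, -1]], and C = P·diag(-1, -3)·P⁻¹.
Then C^3 = P·diag(-1, -27)·P⁻¹ = [[1, -27], [2, -27]] · [[1, -1], [2, -1]] = [[-53, 26], [-52, 25]].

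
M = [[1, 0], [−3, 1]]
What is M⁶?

[[1, 0], [−18, 1]]

M = I + N where N = [[0, 0], [−3, 0]] is strictly lower-triangular, so N² = 0.
(I + N)⁶ = I + 6·N = [[1, 0], [−18, 1]].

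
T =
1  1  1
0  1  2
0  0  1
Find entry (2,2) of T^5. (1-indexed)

T = I + N where N = [[0, 1, 1], [0, 0, 2], [0, 0, 0]] is strictly upper-triangular, so N^3 = 0.
(I + N)^5 = I + 5·N + 10·N^2 = [[1, 5, 25], [0, 1, 10], [0, 0, 1]].

1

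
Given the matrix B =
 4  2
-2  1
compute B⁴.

B² = [[12, 10], [-10, -3]]
B³ = [[28, 34], [-34, -23]]
B⁴ = [[44, 90], [-90, -91]]

[[44, 90], [-90, -91]]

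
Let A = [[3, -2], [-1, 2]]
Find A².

[[11, -10], [-5, 6]]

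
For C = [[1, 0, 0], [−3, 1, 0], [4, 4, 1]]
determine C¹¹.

C = I + N where N = [[0, 0, 0], [−3, 0, 0], [4, 4, 0]] is strictly lower-triangular, so N³ = 0.
(I + N)¹¹ = I + 11·N + 55·N² = [[1, 0, 0], [−33, 1, 0], [−616, 44, 1]].

[[1, 0, 0], [−33, 1, 0], [−616, 44, 1]]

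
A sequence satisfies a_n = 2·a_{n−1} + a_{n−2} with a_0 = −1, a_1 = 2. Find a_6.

111

With companion matrix M = [[2, 1], [1, 0]], [a_n, a_{n−1}]ᵀ = M·[a_{n−1}, a_{n−2}]ᵀ, so [a_6, a_5]ᵀ = M⁵·[a_1, a_0]ᵀ.
M⁵ = [[70, 29], [29, 12]], giving [a_6, a_5]ᵀ = [[111], [46]].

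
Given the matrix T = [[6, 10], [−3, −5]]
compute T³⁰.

[[6, 10], [−3, −5]]

T² = T (a projection; rank 1, trace 1), so T³⁰ = T.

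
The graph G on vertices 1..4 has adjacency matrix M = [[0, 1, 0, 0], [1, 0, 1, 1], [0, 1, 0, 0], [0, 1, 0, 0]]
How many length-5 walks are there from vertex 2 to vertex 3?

9

The number of length-5 walks from vertex 2 to vertex 3 is entry (2,3) of M⁵, where M is the adjacency matrix.
M² = [[1, 0, 1, 1], [0, 3, 0, 0], [1, 0, 1, 1], [1, 0, 1, 1]]
M³ = [[0, 3, 0, 0], [3, 0, 3, 3], [0, 3, 0, 0], [0, 3, 0, 0]]
M⁴ = [[3, 0, 3, 3], [0, 9, 0, 0], [3, 0, 3, 3], [3, 0, 3, 3]]
M⁵ = [[0, 9, 0, 0], [9, 0, 9, 9], [0, 9, 0, 0], [0, 9, 0, 0]]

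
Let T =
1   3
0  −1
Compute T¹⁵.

T² = I (check: tr T = 0 and det T = −1), so T¹⁵ = T since 15 is odd.

[[1, 3], [0, −1]]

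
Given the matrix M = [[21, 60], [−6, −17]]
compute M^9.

[[196821, 590460], [−59046, −177137]]

tr M = 4 and det M = 3, so the characteristic polynomial is λ² − (4)λ + (3) with roots 3 and 1.
Eigenvectors give P = [[10, −3], [−3, 1]] with P⁻¹ = [[1, 3], [3, 10]], and M = P·diag(3, 1)·P⁻¹.
Then M^9 = P·diag(19683, 1)·P⁻¹ = [[196830, −3], [−59049, 1]] · [[1, 3], [3, 10]] = [[196821, 590460], [−59046, −177137]].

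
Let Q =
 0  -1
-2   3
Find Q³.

[[6, -11], [-22, 39]]

Q² = [[2, -3], [-6, 11]]
Q³ = [[6, -11], [-22, 39]]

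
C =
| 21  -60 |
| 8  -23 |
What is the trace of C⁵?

-242

tr C = -2 and det C = -3, so the characteristic polynomial is λ² − (-2)λ + (-3) with roots -3 and 1.
Eigenvectors give P = [[-5, 3], [-2, 1]] with P⁻¹ = [[1, -3], [2, -5]], and C = P·diag(-3, 1)·P⁻¹.
Then C⁵ = P·diag(-243, 1)·P⁻¹ = [[1215, 3], [486, 1]] · [[1, -3], [2, -5]] = [[1221, -3660], [488, -1463]].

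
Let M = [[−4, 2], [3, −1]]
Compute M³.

[[−118, 54], [81, −37]]

M² = [[22, −10], [−15, 7]]
M³ = [[−118, 54], [81, −37]]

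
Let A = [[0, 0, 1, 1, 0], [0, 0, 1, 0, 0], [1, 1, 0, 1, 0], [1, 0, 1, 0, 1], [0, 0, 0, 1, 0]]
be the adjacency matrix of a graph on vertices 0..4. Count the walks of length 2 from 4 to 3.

The number of length-2 walks from vertex 4 to vertex 3 is entry (4,3) of A^2, where A is the adjacency matrix.
A^2 = [[2, 1, 1, 1, 1], [1, 1, 0, 1, 0], [1, 0, 3, 1, 1], [1, 1, 1, 3, 0], [1, 0, 1, 0, 1]]

0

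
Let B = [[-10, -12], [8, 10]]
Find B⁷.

[[-640, -768], [512, 640]]

tr B = 0 and det B = -4, so the characteristic polynomial is λ² − (0)λ + (-4) with roots 2 and -2.
Eigenvectors give P = [[-1, -3], [1, 2]] with P⁻¹ = [[2, 3], [-1, -1]], and B = P·diag(2, -2)·P⁻¹.
Then B⁷ = P·diag(128, -128)·P⁻¹ = [[-128, 384], [128, -256]] · [[2, 3], [-1, -1]] = [[-640, -768], [512, 640]].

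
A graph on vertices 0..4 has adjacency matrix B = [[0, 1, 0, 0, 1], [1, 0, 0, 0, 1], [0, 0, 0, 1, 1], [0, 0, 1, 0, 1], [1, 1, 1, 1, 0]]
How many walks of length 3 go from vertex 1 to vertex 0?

3

The number of length-3 walks from vertex 1 to vertex 0 is entry (1,0) of B^3, where B is the adjacency matrix.
B^2 = [[2, 1, 1, 1, 1], [1, 2, 1, 1, 1], [1, 1, 2, 1, 1], [1, 1, 1, 2, 1], [1, 1, 1, 1, 4]]
B^3 = [[2, 3, 2, 2, 5], [3, 2, 2, 2, 5], [2, 2, 2, 3, 5], [2, 2, 3, 2, 5], [5, 5, 5, 5, 4]]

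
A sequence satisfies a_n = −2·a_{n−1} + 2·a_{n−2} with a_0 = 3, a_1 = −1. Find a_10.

With companion matrix B = [[−2, 2], [1, 0]], [a_n, a_{n−1}]ᵀ = B·[a_{n−1}, a_{n−2}]ᵀ, so [a_10, a_9]ᵀ = B⁹·[a_1, a_0]ᵀ.
B⁹ = [[−6688, 4896], [2448, −1792]], giving [a_10, a_9]ᵀ = [[21376], [−7824]].

21376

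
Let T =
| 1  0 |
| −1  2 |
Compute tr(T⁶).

65

tr T = 3 and det T = 2, so the characteristic polynomial is λ² − (3)λ + (2) with roots 2 and 1.
Eigenvectors give P = [[0, −1], [1, −1]] with P⁻¹ = [[−1, 1], [−1, 0]], and T = P·diag(2, 1)·P⁻¹.
Then T⁶ = P·diag(64, 1)·P⁻¹ = [[0, −1], [64, −1]] · [[−1, 1], [−1, 0]] = [[1, 0], [−63, 64]].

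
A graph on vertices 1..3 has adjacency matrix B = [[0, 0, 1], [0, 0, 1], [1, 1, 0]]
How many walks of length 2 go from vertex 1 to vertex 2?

The number of length-2 walks from vertex 1 to vertex 2 is entry (1,2) of B^2, where B is the adjacency matrix.
B^2 = [[1, 1, 0], [1, 1, 0], [0, 0, 2]]

1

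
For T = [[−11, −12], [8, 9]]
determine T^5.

tr T = −2 and det T = −3, so the characteristic polynomial is λ² − (−2)λ + (−3) with roots 1 and −3.
Eigenvectors give P = [[−1, 3], [1, −2]] with P⁻¹ = [[2, 3], [1, 1]], and T = P·diag(1, −3)·P⁻¹.
Then T^5 = P·diag(1, −243)·P⁻¹ = [[−1, −729], [1, 486]] · [[2, 3], [1, 1]] = [[−731, −732], [488, 489]].

[[−731, −732], [488, 489]]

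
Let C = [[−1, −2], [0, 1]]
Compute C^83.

C² = I (check: tr C = 0 and det C = −1), so C^83 = C since 83 is odd.

[[−1, −2], [0, 1]]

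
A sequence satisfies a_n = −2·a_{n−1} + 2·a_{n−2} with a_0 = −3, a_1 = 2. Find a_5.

184

With companion matrix A = [[−2, 2], [1, 0]], [a_n, a_{n−1}]ᵀ = A·[a_{n−1}, a_{n−2}]ᵀ, so [a_5, a_4]ᵀ = A⁴·[a_1, a_0]ᵀ.
A⁴ = [[44, −32], [−16, 12]], giving [a_5, a_4]ᵀ = [[184], [−68]].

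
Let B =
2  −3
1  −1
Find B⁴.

B² = [[1, −3], [1, −2]]
B³ = [[−1, 0], [0, −1]]
B⁴ = [[−2, 3], [−1, 1]]

[[−2, 3], [−1, 1]]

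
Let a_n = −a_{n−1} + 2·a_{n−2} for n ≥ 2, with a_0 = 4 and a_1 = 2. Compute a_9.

−338

With companion matrix C = [[−1, 2], [1, 0]], [a_n, a_{n−1}]ᵀ = C·[a_{n−1}, a_{n−2}]ᵀ, so [a_9, a_8]ᵀ = C^8·[a_1, a_0]ᵀ.
C^8 = [[171, −170], [−85, 86]], giving [a_9, a_8]ᵀ = [[−338], [174]].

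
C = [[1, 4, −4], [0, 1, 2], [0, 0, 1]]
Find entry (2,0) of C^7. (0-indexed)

C = I + N where N = [[0, 4, −4], [0, 0, 2], [0, 0, 0]] is strictly upper-triangular, so N^3 = 0.
(I + N)^7 = I + 7·N + 21·N^2 = [[1, 28, 140], [0, 1, 14], [0, 0, 1]].

0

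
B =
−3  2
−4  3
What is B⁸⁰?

B² = I (check: tr B = 0 and det B = −1), so B⁸⁰ = I since 80 is even.

[[1, 0], [0, 1]]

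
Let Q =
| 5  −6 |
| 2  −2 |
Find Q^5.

tr Q = 3 and det Q = 2, so the characteristic polynomial is λ² − (3)λ + (2) with roots 1 and 2.
Eigenvectors give P = [[−3, 2], [−2, 1]] with P⁻¹ = [[1, −2], [2, −3]], and Q = P·diag(1, 2)·P⁻¹.
Then Q^5 = P·diag(1, 32)·P⁻¹ = [[−3, 64], [−2, 32]] · [[1, −2], [2, −3]] = [[125, −186], [62, −92]].

[[125, −186], [62, −92]]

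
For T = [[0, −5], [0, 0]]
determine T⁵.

T is strictly triangular, hence nilpotent: T² = 0, so T⁵ = 0.

[[0, 0], [0, 0]]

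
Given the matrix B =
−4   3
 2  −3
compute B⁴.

B² = [[22, −21], [−14, 15]]
B³ = [[−130, 129], [86, −87]]
B⁴ = [[778, −777], [−518, 519]]

[[778, −777], [−518, 519]]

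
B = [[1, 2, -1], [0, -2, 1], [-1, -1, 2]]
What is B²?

[[2, -1, -1], [-1, 3, 0], [-3, -2, 4]]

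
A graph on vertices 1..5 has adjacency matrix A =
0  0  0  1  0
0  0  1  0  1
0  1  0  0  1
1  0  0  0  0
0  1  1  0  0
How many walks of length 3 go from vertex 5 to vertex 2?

3

The number of length-3 walks from vertex 5 to vertex 2 is entry (5,2) of A³, where A is the adjacency matrix.
A² = [[1, 0, 0, 0, 0], [0, 2, 1, 0, 1], [0, 1, 2, 0, 1], [0, 0, 0, 1, 0], [0, 1, 1, 0, 2]]
A³ = [[0, 0, 0, 1, 0], [0, 2, 3, 0, 3], [0, 3, 2, 0, 3], [1, 0, 0, 0, 0], [0, 3, 3, 0, 2]]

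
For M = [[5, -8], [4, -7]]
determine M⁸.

[[-6559, 13120], [-6560, 13121]]

tr M = -2 and det M = -3, so the characteristic polynomial is λ² − (-2)λ + (-3) with roots 1 and -3.
Eigenvectors give P = [[2, -1], [1, -1]] with P⁻¹ = [[1, -1], [1, -2]], and M = P·diag(1, -3)·P⁻¹.
Then M⁸ = P·diag(1, 6561)·P⁻¹ = [[2, -6561], [1, -6561]] · [[1, -1], [1, -2]] = [[-6559, 13120], [-6560, 13121]].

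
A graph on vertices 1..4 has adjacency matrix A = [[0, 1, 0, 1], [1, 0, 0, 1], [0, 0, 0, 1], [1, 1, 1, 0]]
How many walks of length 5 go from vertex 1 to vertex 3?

6

The number of length-5 walks from vertex 1 to vertex 3 is entry (1,3) of A⁵, where A is the adjacency matrix.
A² = [[2, 1, 1, 1], [1, 2, 1, 1], [1, 1, 1, 0], [1, 1, 0, 3]]
A³ = [[2, 3, 1, 4], [3, 2, 1, 4], [1, 1, 0, 3], [4, 4, 3, 2]]
A⁴ = [[7, 6, 4, 6], [6, 7, 4, 6], [4, 4, 3, 2], [6, 6, 2, 11]]
A⁵ = [[12, 13, 6, 17], [13, 12, 6, 17], [6, 6, 2, 11], [17, 17, 11, 14]]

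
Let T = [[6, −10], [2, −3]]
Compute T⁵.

tr T = 3 and det T = 2, so the characteristic polynomial is λ² − (3)λ + (2) with roots 1 and 2.
Eigenvectors give P = [[2, 5], [1, 2]] with P⁻¹ = [[−2, 5], [1, −2]], and T = P·diag(1, 2)·P⁻¹.
Then T⁵ = P·diag(1, 32)·P⁻¹ = [[2, 160], [1, 64]] · [[−2, 5], [1, −2]] = [[156, −310], [62, −123]].

[[156, −310], [62, −123]]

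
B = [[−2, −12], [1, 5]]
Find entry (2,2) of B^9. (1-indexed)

2045

tr B = 3 and det B = 2, so the characteristic polynomial is λ² − (3)λ + (2) with roots 2 and 1.
Eigenvectors give P = [[−3, −4], [1, 1]] with P⁻¹ = [[1, 4], [−1, −3]], and B = P·diag(2, 1)·P⁻¹.
Then B^9 = P·diag(512, 1)·P⁻¹ = [[−1536, −4], [512, 1]] · [[1, 4], [−1, −3]] = [[−1532, −6132], [511, 2045]].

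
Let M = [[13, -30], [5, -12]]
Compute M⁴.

[[211, -390], [65, -114]]

tr M = 1 and det M = -6, so the characteristic polynomial is λ² − (1)λ + (-6) with roots 3 and -2.
Eigenvectors give P = [[3, -2], [1, -1]] with P⁻¹ = [[1, -2], [1, -3]], and M = P·diag(3, -2)·P⁻¹.
Then M⁴ = P·diag(81, 16)·P⁻¹ = [[243, -32], [81, -16]] · [[1, -2], [1, -3]] = [[211, -390], [65, -114]].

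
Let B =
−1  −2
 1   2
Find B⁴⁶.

[[−1, −2], [1, 2]]

B² = B (a projection; rank 1, trace 1), so B⁴⁶ = B.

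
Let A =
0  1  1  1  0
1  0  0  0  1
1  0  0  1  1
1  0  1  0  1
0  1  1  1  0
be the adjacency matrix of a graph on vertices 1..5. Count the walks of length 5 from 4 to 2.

22

The number of length-5 walks from vertex 4 to vertex 2 is entry (4,2) of A⁵, where A is the adjacency matrix.
A² = [[3, 0, 1, 1, 3], [0, 2, 2, 2, 0], [1, 2, 3, 2, 1], [1, 2, 2, 3, 1], [3, 0, 1, 1, 3]]
A³ = [[2, 6, 7, 7, 2], [6, 0, 2, 2, 6], [7, 2, 4, 5, 7], [7, 2, 5, 4, 7], [2, 6, 7, 7, 2]]
A⁴ = [[20, 4, 11, 11, 20], [4, 12, 14, 14, 4], [11, 14, 19, 18, 11], [11, 14, 18, 19, 11], [20, 4, 11, 11, 20]]
A⁵ = [[26, 40, 51, 51, 26], [40, 8, 22, 22, 40], [51, 22, 40, 41, 51], [51, 22, 41, 40, 51], [26, 40, 51, 51, 26]]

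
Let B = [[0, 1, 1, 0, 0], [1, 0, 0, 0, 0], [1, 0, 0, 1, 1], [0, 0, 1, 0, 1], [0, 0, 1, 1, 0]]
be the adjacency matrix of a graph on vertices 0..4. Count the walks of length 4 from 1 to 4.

1

The number of length-4 walks from vertex 1 to vertex 4 is entry (1,4) of B⁴, where B is the adjacency matrix.
B² = [[2, 0, 0, 1, 1], [0, 1, 1, 0, 0], [0, 1, 3, 1, 1], [1, 0, 1, 2, 1], [1, 0, 1, 1, 2]]
B³ = [[0, 2, 4, 1, 1], [2, 0, 0, 1, 1], [4, 0, 2, 4, 4], [1, 1, 4, 2, 3], [1, 1, 4, 3, 2]]
B⁴ = [[6, 0, 2, 5, 5], [0, 2, 4, 1, 1], [2, 4, 12, 6, 6], [5, 1, 6, 7, 6], [5, 1, 6, 6, 7]]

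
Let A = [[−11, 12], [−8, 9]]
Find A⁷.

tr A = −2 and det A = −3, so the characteristic polynomial is λ² − (−2)λ + (−3) with roots −3 and 1.
Eigenvectors give P = [[3, 1], [2, 1]] with P⁻¹ = [[1, −1], [−2, 3]], and A = P·diag(−3, 1)·P⁻¹.
Then A⁷ = P·diag(−2187, 1)·P⁻¹ = [[−6561, 1], [−4374, 1]] · [[1, −1], [−2, 3]] = [[−6563, 6564], [−4376, 4377]].

[[−6563, 6564], [−4376, 4377]]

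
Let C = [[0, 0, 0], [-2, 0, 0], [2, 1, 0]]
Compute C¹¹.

[[0, 0, 0], [0, 0, 0], [0, 0, 0]]

C is strictly triangular, hence nilpotent: C³ = 0, so C¹¹ = 0.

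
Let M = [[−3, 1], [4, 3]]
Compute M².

[[13, 0], [0, 13]]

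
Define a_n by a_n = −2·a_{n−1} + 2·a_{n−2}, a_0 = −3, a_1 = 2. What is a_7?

With companion matrix C = [[−2, 2], [1, 0]], [a_n, a_{n−1}]ᵀ = C·[a_{n−1}, a_{n−2}]ᵀ, so [a_7, a_6]ᵀ = C⁶·[a_1, a_0]ᵀ.
C⁶ = [[328, −240], [−120, 88]], giving [a_7, a_6]ᵀ = [[1376], [−504]].

1376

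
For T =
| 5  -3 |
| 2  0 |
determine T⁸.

[[19171, -18915], [12610, -12354]]

tr T = 5 and det T = 6, so the characteristic polynomial is λ² − (5)λ + (6) with roots 2 and 3.
Eigenvectors give P = [[-1, -3], [-1, -2]] with P⁻¹ = [[2, -3], [-1, 1]], and T = P·diag(2, 3)·P⁻¹.
Then T⁸ = P·diag(256, 6561)·P⁻¹ = [[-256, -19683], [-256, -13122]] · [[2, -3], [-1, 1]] = [[19171, -18915], [12610, -12354]].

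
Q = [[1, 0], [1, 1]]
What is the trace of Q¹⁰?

2

Q = I + N where N = [[0, 0], [1, 0]] is strictly lower-triangular, so N² = 0.
(I + N)¹⁰ = I + 10·N = [[1, 0], [10, 1]].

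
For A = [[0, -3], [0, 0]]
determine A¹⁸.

A is strictly triangular, hence nilpotent: A² = 0, so A¹⁸ = 0.

[[0, 0], [0, 0]]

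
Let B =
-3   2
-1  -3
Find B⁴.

[[-23, -168], [84, -23]]

B² = [[7, -12], [6, 7]]
B³ = [[-9, 50], [-25, -9]]
B⁴ = [[-23, -168], [84, -23]]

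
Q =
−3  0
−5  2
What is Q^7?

tr Q = −1 and det Q = −6, so the characteristic polynomial is λ² − (−1)λ + (−6) with roots 2 and −3.
Eigenvectors give P = [[0, −1], [−1, −1]] with P⁻¹ = [[1, −1], [−1, 0]], and Q = P·diag(2, −3)·P⁻¹.
Then Q^7 = P·diag(128, −2187)·P⁻¹ = [[0, 2187], [−128, 2187]] · [[1, −1], [−1, 0]] = [[−2187, 0], [−2315, 128]].

[[−2187, 0], [−2315, 128]]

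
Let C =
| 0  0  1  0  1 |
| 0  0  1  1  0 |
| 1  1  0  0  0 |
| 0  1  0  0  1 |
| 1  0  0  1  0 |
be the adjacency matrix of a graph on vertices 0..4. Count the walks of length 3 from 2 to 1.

3

The number of length-3 walks from vertex 2 to vertex 1 is entry (2,1) of C³, where C is the adjacency matrix.
C² = [[2, 1, 0, 1, 0], [1, 2, 0, 0, 1], [0, 0, 2, 1, 1], [1, 0, 1, 2, 0], [0, 1, 1, 0, 2]]
C³ = [[0, 1, 3, 1, 3], [1, 0, 3, 3, 1], [3, 3, 0, 1, 1], [1, 3, 1, 0, 3], [3, 1, 1, 3, 0]]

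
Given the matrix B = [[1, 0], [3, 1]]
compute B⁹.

B = I + N where N = [[0, 0], [3, 0]] is strictly lower-triangular, so N² = 0.
(I + N)⁹ = I + 9·N = [[1, 0], [27, 1]].

[[1, 0], [27, 1]]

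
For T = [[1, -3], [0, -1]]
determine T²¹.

[[1, -3], [0, -1]]

T² = I (check: tr T = 0 and det T = -1), so T²¹ = T since 21 is odd.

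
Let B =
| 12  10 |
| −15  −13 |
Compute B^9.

tr B = −1 and det B = −6, so the characteristic polynomial is λ² − (−1)λ + (−6) with roots −3 and 2.
Eigenvectors give P = [[−2, 1], [3, −1]] with P⁻¹ = [[1, 1], [3, 2]], and B = P·diag(−3, 2)·P⁻¹.
Then B^9 = P·diag(−19683, 512)·P⁻¹ = [[39366, 512], [−59049, −512]] · [[1, 1], [3, 2]] = [[40902, 40390], [−60585, −60073]].

[[40902, 40390], [−60585, −60073]]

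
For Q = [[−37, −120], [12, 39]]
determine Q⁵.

tr Q = 2 and det Q = −3, so the characteristic polynomial is λ² − (2)λ + (−3) with roots −1 and 3.
Eigenvectors give P = [[10, −3], [−3, 1]] with P⁻¹ = [[1, 3], [3, 10]], and Q = P·diag(−1, 3)·P⁻¹.
Then Q⁵ = P·diag(−1, 243)·P⁻¹ = [[−10, −729], [3, 243]] · [[1, 3], [3, 10]] = [[−2197, −7320], [732, 2439]].

[[−2197, −7320], [732, 2439]]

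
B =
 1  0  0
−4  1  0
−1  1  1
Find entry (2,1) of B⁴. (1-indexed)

−16

B = I + N where N = [[0, 0, 0], [−4, 0, 0], [−1, 1, 0]] is strictly lower-triangular, so N³ = 0.
(I + N)⁴ = I + 4·N + 6·N² = [[1, 0, 0], [−16, 1, 0], [−28, 4, 1]].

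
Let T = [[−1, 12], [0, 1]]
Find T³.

T² = I (check: tr T = 0 and det T = −1), so T³ = T since 3 is odd.

[[−1, 12], [0, 1]]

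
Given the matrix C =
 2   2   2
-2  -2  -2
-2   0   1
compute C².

[[-4, 0, 2], [4, 0, -2], [-6, -4, -3]]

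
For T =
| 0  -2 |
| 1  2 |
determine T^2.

[[-2, -4], [2, 2]]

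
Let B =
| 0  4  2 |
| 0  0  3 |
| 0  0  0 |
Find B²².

[[0, 0, 0], [0, 0, 0], [0, 0, 0]]

B is strictly triangular, hence nilpotent: B³ = 0, so B²² = 0.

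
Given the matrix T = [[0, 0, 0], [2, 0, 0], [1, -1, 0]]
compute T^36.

[[0, 0, 0], [0, 0, 0], [0, 0, 0]]

T is strictly triangular, hence nilpotent: T^3 = 0, so T^36 = 0.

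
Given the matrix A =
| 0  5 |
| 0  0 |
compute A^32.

[[0, 0], [0, 0]]

A is strictly triangular, hence nilpotent: A^2 = 0, so A^32 = 0.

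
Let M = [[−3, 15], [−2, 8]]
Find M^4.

tr M = 5 and det M = 6, so the characteristic polynomial is λ² − (5)λ + (6) with roots 2 and 3.
Eigenvectors give P = [[−3, −5], [−1, −2]] with P⁻¹ = [[−2, 5], [1, −3]], and M = P·diag(2, 3)·P⁻¹.
Then M^4 = P·diag(16, 81)·P⁻¹ = [[−48, −405], [−16, −162]] · [[−2, 5], [1, −3]] = [[−309, 975], [−130, 406]].

[[−309, 975], [−130, 406]]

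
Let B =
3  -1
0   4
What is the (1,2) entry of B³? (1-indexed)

B² = [[9, -7], [0, 16]]
B³ = [[27, -37], [0, 64]]

-37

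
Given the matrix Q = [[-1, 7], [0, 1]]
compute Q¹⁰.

[[1, 0], [0, 1]]

Q² = I (check: tr Q = 0 and det Q = -1), so Q¹⁰ = I since 10 is even.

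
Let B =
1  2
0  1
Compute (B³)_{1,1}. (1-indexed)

B = I + N where N = [[0, 2], [0, 0]] is strictly upper-triangular, so N² = 0.
(I + N)³ = I + 3·N = [[1, 6], [0, 1]].

1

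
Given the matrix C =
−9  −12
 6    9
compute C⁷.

tr C = 0 and det C = −9, so the characteristic polynomial is λ² − (0)λ + (−9) with roots 3 and −3.
Eigenvectors give P = [[−1, −2], [1, 1]] with P⁻¹ = [[1, 2], [−1, −1]], and C = P·diag(3, −3)·P⁻¹.
Then C⁷ = P·diag(2187, −2187)·P⁻¹ = [[−2187, 4374], [2187, −2187]] · [[1, 2], [−1, −1]] = [[−6561, −8748], [4374, 6561]].

[[−6561, −8748], [4374, 6561]]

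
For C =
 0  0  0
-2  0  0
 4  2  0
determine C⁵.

C is strictly triangular, hence nilpotent: C³ = 0, so C⁵ = 0.

[[0, 0, 0], [0, 0, 0], [0, 0, 0]]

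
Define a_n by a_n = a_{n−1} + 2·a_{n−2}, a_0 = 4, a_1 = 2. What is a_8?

514

With companion matrix C = [[1, 2], [1, 0]], [a_n, a_{n−1}]ᵀ = C·[a_{n−1}, a_{n−2}]ᵀ, so [a_8, a_7]ᵀ = C⁷·[a_1, a_0]ᵀ.
C⁷ = [[85, 86], [43, 42]], giving [a_8, a_7]ᵀ = [[514], [254]].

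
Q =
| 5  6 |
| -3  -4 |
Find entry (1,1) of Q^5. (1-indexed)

65

tr Q = 1 and det Q = -2, so the characteristic polynomial is λ² − (1)λ + (-2) with roots -1 and 2.
Eigenvectors give P = [[1, -2], [-1, 1]] with P⁻¹ = [[-1, -2], [-1, -1]], and Q = P·diag(-1, 2)·P⁻¹.
Then Q^5 = P·diag(-1, 32)·P⁻¹ = [[-1, -64], [1, 32]] · [[-1, -2], [-1, -1]] = [[65, 66], [-33, -34]].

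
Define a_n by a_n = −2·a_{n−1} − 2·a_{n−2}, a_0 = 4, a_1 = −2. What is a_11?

192

With companion matrix M = [[−2, −2], [1, 0]], [a_n, a_{n−1}]ᵀ = M·[a_{n−1}, a_{n−2}]ᵀ, so [a_11, a_10]ᵀ = M¹⁰·[a_1, a_0]ᵀ.
M¹⁰ = [[32, 64], [−32, −32]], giving [a_11, a_10]ᵀ = [[192], [−64]].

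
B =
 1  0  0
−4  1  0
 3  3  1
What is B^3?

[[1, 0, 0], [−12, 1, 0], [−27, 9, 1]]

B = I + N where N = [[0, 0, 0], [−4, 0, 0], [3, 3, 0]] is strictly lower-triangular, so N^3 = 0.
(I + N)^3 = I + 3·N + 3·N^2 = [[1, 0, 0], [−12, 1, 0], [−27, 9, 1]].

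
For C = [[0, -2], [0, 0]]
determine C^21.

C is strictly triangular, hence nilpotent: C^2 = 0, so C^21 = 0.

[[0, 0], [0, 0]]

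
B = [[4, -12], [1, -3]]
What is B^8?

B² = B (a projection; rank 1, trace 1), so B^8 = B.

[[4, -12], [1, -3]]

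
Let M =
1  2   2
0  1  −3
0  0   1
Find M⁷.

M = I + N where N = [[0, 2, 2], [0, 0, −3], [0, 0, 0]] is strictly upper-triangular, so N³ = 0.
(I + N)⁷ = I + 7·N + 21·N² = [[1, 14, −112], [0, 1, −21], [0, 0, 1]].

[[1, 14, −112], [0, 1, −21], [0, 0, 1]]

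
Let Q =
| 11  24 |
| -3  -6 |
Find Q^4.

[[601, 1560], [-195, -504]]

tr Q = 5 and det Q = 6, so the characteristic polynomial is λ² − (5)λ + (6) with roots 3 and 2.
Eigenvectors give P = [[-3, -8], [1, 3]] with P⁻¹ = [[-3, -8], [1, 3]], and Q = P·diag(3, 2)·P⁻¹.
Then Q^4 = P·diag(81, 16)·P⁻¹ = [[-243, -128], [81, 48]] · [[-3, -8], [1, 3]] = [[601, 1560], [-195, -504]].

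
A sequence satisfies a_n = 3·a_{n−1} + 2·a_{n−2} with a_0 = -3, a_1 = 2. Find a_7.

556

With companion matrix B = [[3, 2], [1, 0]], [a_n, a_{n−1}]ᵀ = B·[a_{n−1}, a_{n−2}]ᵀ, so [a_7, a_6]ᵀ = B^6·[a_1, a_0]ᵀ.
B^6 = [[1763, 990], [495, 278]], giving [a_7, a_6]ᵀ = [[556], [156]].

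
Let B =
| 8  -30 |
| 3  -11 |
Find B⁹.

[[4598, -15330], [1533, -5111]]

tr B = -3 and det B = 2, so the characteristic polynomial is λ² − (-3)λ + (2) with roots -2 and -1.
Eigenvectors give P = [[-3, -10], [-1, -3]] with P⁻¹ = [[3, -10], [-1, 3]], and B = P·diag(-2, -1)·P⁻¹.
Then B⁹ = P·diag(-512, -1)·P⁻¹ = [[1536, 10], [512, 3]] · [[3, -10], [-1, 3]] = [[4598, -15330], [1533, -5111]].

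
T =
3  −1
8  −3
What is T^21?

[[3, −1], [8, −3]]

T² = I (check: tr T = 0 and det T = −1), so T^21 = T since 21 is odd.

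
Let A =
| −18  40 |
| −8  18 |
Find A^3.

[[−72, 160], [−32, 72]]

tr A = 0 and det A = −4, so the characteristic polynomial is λ² − (0)λ + (−4) with roots 2 and −2.
Eigenvectors give P = [[−2, −5], [−1, −2]] with P⁻¹ = [[2, −5], [−1, 2]], and A = P·diag(2, −2)·P⁻¹.
Then A^3 = P·diag(8, −8)·P⁻¹ = [[−16, 40], [−8, 16]] · [[2, −5], [−1, 2]] = [[−72, 160], [−32, 72]].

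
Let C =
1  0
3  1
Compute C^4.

[[1, 0], [12, 1]]

C = I + N where N = [[0, 0], [3, 0]] is strictly lower-triangular, so N^2 = 0.
(I + N)^4 = I + 4·N = [[1, 0], [12, 1]].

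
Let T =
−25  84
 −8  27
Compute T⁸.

tr T = 2 and det T = −3, so the characteristic polynomial is λ² − (2)λ + (−3) with roots 3 and −1.
Eigenvectors give P = [[3, 7], [1, 2]] with P⁻¹ = [[−2, 7], [1, −3]], and T = P·diag(3, −1)·P⁻¹.
Then T⁸ = P·diag(6561, 1)·P⁻¹ = [[19683, 7], [6561, 2]] · [[−2, 7], [1, −3]] = [[−39359, 137760], [−13120, 45921]].

[[−39359, 137760], [−13120, 45921]]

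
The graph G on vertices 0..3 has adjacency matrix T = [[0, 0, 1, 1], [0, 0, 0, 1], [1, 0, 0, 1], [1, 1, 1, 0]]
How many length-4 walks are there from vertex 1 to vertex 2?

The number of length-4 walks from vertex 1 to vertex 2 is entry (1,2) of T^4, where T is the adjacency matrix.
T^2 = [[2, 1, 1, 1], [1, 1, 1, 0], [1, 1, 2, 1], [1, 0, 1, 3]]
T^3 = [[2, 1, 3, 4], [1, 0, 1, 3], [3, 1, 2, 4], [4, 3, 4, 2]]
T^4 = [[7, 4, 6, 6], [4, 3, 4, 2], [6, 4, 7, 6], [6, 2, 6, 11]]

4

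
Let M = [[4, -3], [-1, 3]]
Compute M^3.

M^2 = [[19, -21], [-7, 12]]
M^3 = [[97, -120], [-40, 57]]

[[97, -120], [-40, 57]]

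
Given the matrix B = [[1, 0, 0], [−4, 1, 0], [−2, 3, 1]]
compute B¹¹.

B = I + N where N = [[0, 0, 0], [−4, 0, 0], [−2, 3, 0]] is strictly lower-triangular, so N³ = 0.
(I + N)¹¹ = I + 11·N + 55·N² = [[1, 0, 0], [−44, 1, 0], [−682, 33, 1]].

[[1, 0, 0], [−44, 1, 0], [−682, 33, 1]]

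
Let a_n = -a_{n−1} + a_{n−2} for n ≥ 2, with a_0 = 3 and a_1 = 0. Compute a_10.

102

With companion matrix T = [[-1, 1], [1, 0]], [a_n, a_{n−1}]ᵀ = T·[a_{n−1}, a_{n−2}]ᵀ, so [a_10, a_9]ᵀ = T⁹·[a_1, a_0]ᵀ.
T⁹ = [[-55, 34], [34, -21]], giving [a_10, a_9]ᵀ = [[102], [-63]].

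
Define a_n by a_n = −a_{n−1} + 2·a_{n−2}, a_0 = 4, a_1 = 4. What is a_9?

With companion matrix C = [[−1, 2], [1, 0]], [a_n, a_{n−1}]ᵀ = C·[a_{n−1}, a_{n−2}]ᵀ, so [a_9, a_8]ᵀ = C⁸·[a_1, a_0]ᵀ.
C⁸ = [[171, −170], [−85, 86]], giving [a_9, a_8]ᵀ = [[4], [4]].

4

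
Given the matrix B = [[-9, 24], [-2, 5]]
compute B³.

[[-105, 312], [-26, 77]]

tr B = -4 and det B = 3, so the characteristic polynomial is λ² − (-4)λ + (3) with roots -3 and -1.
Eigenvectors give P = [[4, 3], [1, 1]] with P⁻¹ = [[1, -3], [-1, 4]], and B = P·diag(-3, -1)·P⁻¹.
Then B³ = P·diag(-27, -1)·P⁻¹ = [[-108, -3], [-27, -1]] · [[1, -3], [-1, 4]] = [[-105, 312], [-26, 77]].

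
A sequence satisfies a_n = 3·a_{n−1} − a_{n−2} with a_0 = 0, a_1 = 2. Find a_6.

With companion matrix M = [[3, −1], [1, 0]], [a_n, a_{n−1}]ᵀ = M·[a_{n−1}, a_{n−2}]ᵀ, so [a_6, a_5]ᵀ = M^5·[a_1, a_0]ᵀ.
M^5 = [[144, −55], [55, −21]], giving [a_6, a_5]ᵀ = [[288], [110]].

288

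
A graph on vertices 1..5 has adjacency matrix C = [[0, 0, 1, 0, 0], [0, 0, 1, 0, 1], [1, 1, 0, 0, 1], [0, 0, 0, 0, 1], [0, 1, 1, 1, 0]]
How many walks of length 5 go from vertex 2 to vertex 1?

The number of length-5 walks from vertex 2 to vertex 1 is entry (2,1) of C^5, where C is the adjacency matrix.
C^2 = [[1, 1, 0, 0, 1], [1, 2, 1, 1, 1], [0, 1, 3, 1, 1], [0, 1, 1, 1, 0], [1, 1, 1, 0, 3]]
C^3 = [[0, 1, 3, 1, 1], [1, 2, 4, 1, 4], [3, 4, 2, 1, 5], [1, 1, 1, 0, 3], [1, 4, 5, 3, 2]]
C^4 = [[3, 4, 2, 1, 5], [4, 8, 7, 4, 7], [2, 7, 12, 5, 7], [1, 4, 5, 3, 2], [5, 7, 7, 2, 12]]
C^5 = [[2, 7, 12, 5, 7], [7, 14, 19, 7, 19], [12, 19, 16, 7, 24], [5, 7, 7, 2, 12], [7, 19, 24, 12, 16]]

7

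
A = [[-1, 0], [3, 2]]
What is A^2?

[[1, 0], [3, 4]]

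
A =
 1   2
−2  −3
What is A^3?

[[5, 6], [−6, −7]]

A^2 = [[−3, −4], [4, 5]]
A^3 = [[5, 6], [−6, −7]]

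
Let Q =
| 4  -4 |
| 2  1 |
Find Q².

[[8, -20], [10, -7]]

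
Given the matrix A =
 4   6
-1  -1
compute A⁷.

tr A = 3 and det A = 2, so the characteristic polynomial is λ² − (3)λ + (2) with roots 1 and 2.
Eigenvectors give P = [[-2, 3], [1, -1]] with P⁻¹ = [[1, 3], [1, 2]], and A = P·diag(1, 2)·P⁻¹.
Then A⁷ = P·diag(1, 128)·P⁻¹ = [[-2, 384], [1, -128]] · [[1, 3], [1, 2]] = [[382, 762], [-127, -253]].

[[382, 762], [-127, -253]]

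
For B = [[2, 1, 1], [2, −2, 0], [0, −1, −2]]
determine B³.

B² = [[6, −1, 0], [0, 6, 2], [−2, 4, 4]]
B³ = [[10, 8, 6], [12, −14, −4], [4, −14, −10]]

[[10, 8, 6], [12, −14, −4], [4, −14, −10]]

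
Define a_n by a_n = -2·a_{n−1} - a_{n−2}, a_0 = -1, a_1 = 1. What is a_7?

With companion matrix Q = [[-2, -1], [1, 0]], [a_n, a_{n−1}]ᵀ = Q·[a_{n−1}, a_{n−2}]ᵀ, so [a_7, a_6]ᵀ = Q⁶·[a_1, a_0]ᵀ.
Q⁶ = [[7, 6], [-6, -5]], giving [a_7, a_6]ᵀ = [[1], [-1]].

1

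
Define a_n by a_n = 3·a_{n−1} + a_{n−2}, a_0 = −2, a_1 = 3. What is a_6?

862

With companion matrix Q = [[3, 1], [1, 0]], [a_n, a_{n−1}]ᵀ = Q·[a_{n−1}, a_{n−2}]ᵀ, so [a_6, a_5]ᵀ = Q⁵·[a_1, a_0]ᵀ.
Q⁵ = [[360, 109], [109, 33]], giving [a_6, a_5]ᵀ = [[862], [261]].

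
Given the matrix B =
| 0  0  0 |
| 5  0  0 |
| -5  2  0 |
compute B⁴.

[[0, 0, 0], [0, 0, 0], [0, 0, 0]]

B is strictly triangular, hence nilpotent: B³ = 0, so B⁴ = 0.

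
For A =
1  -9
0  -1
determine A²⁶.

[[1, 0], [0, 1]]

A² = I (check: tr A = 0 and det A = -1), so A²⁶ = I since 26 is even.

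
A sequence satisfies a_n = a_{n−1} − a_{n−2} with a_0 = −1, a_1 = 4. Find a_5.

With companion matrix C = [[1, −1], [1, 0]], [a_n, a_{n−1}]ᵀ = C·[a_{n−1}, a_{n−2}]ᵀ, so [a_5, a_4]ᵀ = C⁴·[a_1, a_0]ᵀ.
C⁴ = [[−1, 1], [−1, 0]], giving [a_5, a_4]ᵀ = [[−5], [−4]].

−5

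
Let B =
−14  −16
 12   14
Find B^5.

tr B = 0 and det B = −4, so the characteristic polynomial is λ² − (0)λ + (−4) with roots 2 and −2.
Eigenvectors give P = [[−1, 4], [1, −3]] with P⁻¹ = [[3, 4], [1, 1]], and B = P·diag(2, −2)·P⁻¹.
Then B^5 = P·diag(32, −32)·P⁻¹ = [[−32, −128], [32, 96]] · [[3, 4], [1, 1]] = [[−224, −256], [192, 224]].

[[−224, −256], [192, 224]]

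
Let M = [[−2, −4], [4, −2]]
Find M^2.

[[−12, 16], [−16, −12]]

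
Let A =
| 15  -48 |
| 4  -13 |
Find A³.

[[111, -336], [28, -85]]

tr A = 2 and det A = -3, so the characteristic polynomial is λ² − (2)λ + (-3) with roots 3 and -1.
Eigenvectors give P = [[4, 3], [1, 1]] with P⁻¹ = [[1, -3], [-1, 4]], and A = P·diag(3, -1)·P⁻¹.
Then A³ = P·diag(27, -1)·P⁻¹ = [[108, -3], [27, -1]] · [[1, -3], [-1, 4]] = [[111, -336], [28, -85]].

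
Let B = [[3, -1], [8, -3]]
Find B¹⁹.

B² = I (check: tr B = 0 and det B = -1), so B¹⁹ = B since 19 is odd.

[[3, -1], [8, -3]]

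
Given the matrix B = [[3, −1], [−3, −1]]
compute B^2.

[[12, −2], [−6, 4]]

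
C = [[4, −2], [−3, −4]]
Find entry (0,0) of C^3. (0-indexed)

C^2 = [[22, 0], [0, 22]]
C^3 = [[88, −44], [−66, −88]]

88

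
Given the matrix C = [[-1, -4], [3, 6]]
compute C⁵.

[[-601, -844], [633, 876]]

tr C = 5 and det C = 6, so the characteristic polynomial is λ² − (5)λ + (6) with roots 2 and 3.
Eigenvectors give P = [[-4, 1], [3, -1]] with P⁻¹ = [[-1, -1], [-3, -4]], and C = P·diag(2, 3)·P⁻¹.
Then C⁵ = P·diag(32, 243)·P⁻¹ = [[-128, 243], [96, -243]] · [[-1, -1], [-3, -4]] = [[-601, -844], [633, 876]].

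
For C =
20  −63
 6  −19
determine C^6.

tr C = 1 and det C = −2, so the characteristic polynomial is λ² − (1)λ + (−2) with roots −1 and 2.
Eigenvectors give P = [[3, 7], [1, 2]] with P⁻¹ = [[−2, 7], [1, −3]], and C = P·diag(−1, 2)·P⁻¹.
Then C^6 = P·diag(1, 64)·P⁻¹ = [[3, 448], [1, 128]] · [[−2, 7], [1, −3]] = [[442, −1323], [126, −377]].

[[442, −1323], [126, −377]]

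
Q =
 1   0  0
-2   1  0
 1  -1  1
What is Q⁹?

[[1, 0, 0], [-18, 1, 0], [81, -9, 1]]

Q = I + N where N = [[0, 0, 0], [-2, 0, 0], [1, -1, 0]] is strictly lower-triangular, so N³ = 0.
(I + N)⁹ = I + 9·N + 36·N² = [[1, 0, 0], [-18, 1, 0], [81, -9, 1]].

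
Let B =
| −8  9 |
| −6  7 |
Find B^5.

tr B = −1 and det B = −2, so the characteristic polynomial is λ² − (−1)λ + (−2) with roots −2 and 1.
Eigenvectors give P = [[3, 1], [2, 1]] with P⁻¹ = [[1, −1], [−2, 3]], and B = P·diag(−2, 1)·P⁻¹.
Then B^5 = P·diag(−32, 1)·P⁻¹ = [[−96, 1], [−64, 1]] · [[1, −1], [−2, 3]] = [[−98, 99], [−66, 67]].

[[−98, 99], [−66, 67]]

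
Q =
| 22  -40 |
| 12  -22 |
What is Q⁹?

tr Q = 0 and det Q = -4, so the characteristic polynomial is λ² − (0)λ + (-4) with roots 2 and -2.
Eigenvectors give P = [[2, -5], [1, -3]] with P⁻¹ = [[3, -5], [1, -2]], and Q = P·diag(2, -2)·P⁻¹.
Then Q⁹ = P·diag(512, -512)·P⁻¹ = [[1024, 2560], [512, 1536]] · [[3, -5], [1, -2]] = [[5632, -10240], [3072, -5632]].

[[5632, -10240], [3072, -5632]]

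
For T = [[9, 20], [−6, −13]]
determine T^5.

[[1209, 2420], [−726, −1453]]

tr T = −4 and det T = 3, so the characteristic polynomial is λ² − (−4)λ + (3) with roots −3 and −1.
Eigenvectors give P = [[−5, −2], [3, 1]] with P⁻¹ = [[1, 2], [−3, −5]], and T = P·diag(−3, −1)·P⁻¹.
Then T^5 = P·diag(−243, −1)·P⁻¹ = [[1215, 2], [−729, −1]] · [[1, 2], [−3, −5]] = [[1209, 2420], [−726, −1453]].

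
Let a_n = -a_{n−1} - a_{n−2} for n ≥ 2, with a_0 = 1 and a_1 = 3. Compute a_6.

With companion matrix A = [[-1, -1], [1, 0]], [a_n, a_{n−1}]ᵀ = A·[a_{n−1}, a_{n−2}]ᵀ, so [a_6, a_5]ᵀ = A⁵·[a_1, a_0]ᵀ.
A⁵ = [[0, 1], [-1, -1]], giving [a_6, a_5]ᵀ = [[1], [-4]].

1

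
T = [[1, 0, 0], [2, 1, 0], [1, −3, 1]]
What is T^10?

T = I + N where N = [[0, 0, 0], [2, 0, 0], [1, −3, 0]] is strictly lower-triangular, so N^3 = 0.
(I + N)^10 = I + 10·N + 45·N^2 = [[1, 0, 0], [20, 1, 0], [−260, −30, 1]].

[[1, 0, 0], [20, 1, 0], [−260, −30, 1]]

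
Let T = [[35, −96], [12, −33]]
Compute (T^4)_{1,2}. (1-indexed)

−1920

tr T = 2 and det T = −3, so the characteristic polynomial is λ² − (2)λ + (−3) with roots −1 and 3.
Eigenvectors give P = [[−8, 3], [−3, 1]] with P⁻¹ = [[1, −3], [3, −8]], and T = P·diag(−1, 3)·P⁻¹.
Then T^4 = P·diag(1, 81)·P⁻¹ = [[−8, 243], [−3, 81]] · [[1, −3], [3, −8]] = [[721, −1920], [240, −639]].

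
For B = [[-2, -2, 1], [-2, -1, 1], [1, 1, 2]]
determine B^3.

[[-34, -27, 12], [-27, -21, 11], [12, 11, 9]]

B^2 = [[9, 7, -2], [7, 6, -1], [-2, -1, 6]]
B^3 = [[-34, -27, 12], [-27, -21, 11], [12, 11, 9]]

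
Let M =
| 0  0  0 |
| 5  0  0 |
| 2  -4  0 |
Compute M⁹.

M is strictly triangular, hence nilpotent: M³ = 0, so M⁹ = 0.

[[0, 0, 0], [0, 0, 0], [0, 0, 0]]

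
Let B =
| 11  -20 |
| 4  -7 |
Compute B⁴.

tr B = 4 and det B = 3, so the characteristic polynomial is λ² − (4)λ + (3) with roots 3 and 1.
Eigenvectors give P = [[5, 2], [2, 1]] with P⁻¹ = [[1, -2], [-2, 5]], and B = P·diag(3, 1)·P⁻¹.
Then B⁴ = P·diag(81, 1)·P⁻¹ = [[405, 2], [162, 1]] · [[1, -2], [-2, 5]] = [[401, -800], [160, -319]].

[[401, -800], [160, -319]]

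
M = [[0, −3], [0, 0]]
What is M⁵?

[[0, 0], [0, 0]]

M is strictly triangular, hence nilpotent: M² = 0, so M⁵ = 0.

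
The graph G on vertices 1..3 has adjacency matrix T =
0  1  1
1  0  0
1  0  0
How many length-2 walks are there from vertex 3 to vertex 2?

1

The number of length-2 walks from vertex 3 to vertex 2 is entry (3,2) of T², where T is the adjacency matrix.
T² = [[2, 0, 0], [0, 1, 1], [0, 1, 1]]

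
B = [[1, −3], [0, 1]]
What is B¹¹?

[[1, −33], [0, 1]]

B = I + N where N = [[0, −3], [0, 0]] is strictly upper-triangular, so N² = 0.
(I + N)¹¹ = I + 11·N = [[1, −33], [0, 1]].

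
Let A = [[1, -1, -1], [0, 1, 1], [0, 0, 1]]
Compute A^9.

A = I + N where N = [[0, -1, -1], [0, 0, 1], [0, 0, 0]] is strictly upper-triangular, so N^3 = 0.
(I + N)^9 = I + 9·N + 36·N^2 = [[1, -9, -45], [0, 1, 9], [0, 0, 1]].

[[1, -9, -45], [0, 1, 9], [0, 0, 1]]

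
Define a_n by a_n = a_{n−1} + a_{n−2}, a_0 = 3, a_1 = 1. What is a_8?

With companion matrix Q = [[1, 1], [1, 0]], [a_n, a_{n−1}]ᵀ = Q·[a_{n−1}, a_{n−2}]ᵀ, so [a_8, a_7]ᵀ = Q⁷·[a_1, a_0]ᵀ.
Q⁷ = [[21, 13], [13, 8]], giving [a_8, a_7]ᵀ = [[60], [37]].

60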